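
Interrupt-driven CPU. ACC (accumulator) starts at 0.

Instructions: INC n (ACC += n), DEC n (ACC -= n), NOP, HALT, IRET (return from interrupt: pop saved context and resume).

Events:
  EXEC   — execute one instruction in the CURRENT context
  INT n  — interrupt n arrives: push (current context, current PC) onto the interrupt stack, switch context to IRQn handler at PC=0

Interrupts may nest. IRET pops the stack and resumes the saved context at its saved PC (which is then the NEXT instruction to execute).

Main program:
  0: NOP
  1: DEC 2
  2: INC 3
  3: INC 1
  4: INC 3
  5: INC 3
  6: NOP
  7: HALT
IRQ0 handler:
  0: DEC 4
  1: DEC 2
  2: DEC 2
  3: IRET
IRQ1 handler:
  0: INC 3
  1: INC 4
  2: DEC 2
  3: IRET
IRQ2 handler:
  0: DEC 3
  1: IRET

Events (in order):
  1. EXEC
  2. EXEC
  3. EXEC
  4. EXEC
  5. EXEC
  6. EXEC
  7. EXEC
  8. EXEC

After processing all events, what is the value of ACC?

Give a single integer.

Event 1 (EXEC): [MAIN] PC=0: NOP
Event 2 (EXEC): [MAIN] PC=1: DEC 2 -> ACC=-2
Event 3 (EXEC): [MAIN] PC=2: INC 3 -> ACC=1
Event 4 (EXEC): [MAIN] PC=3: INC 1 -> ACC=2
Event 5 (EXEC): [MAIN] PC=4: INC 3 -> ACC=5
Event 6 (EXEC): [MAIN] PC=5: INC 3 -> ACC=8
Event 7 (EXEC): [MAIN] PC=6: NOP
Event 8 (EXEC): [MAIN] PC=7: HALT

Answer: 8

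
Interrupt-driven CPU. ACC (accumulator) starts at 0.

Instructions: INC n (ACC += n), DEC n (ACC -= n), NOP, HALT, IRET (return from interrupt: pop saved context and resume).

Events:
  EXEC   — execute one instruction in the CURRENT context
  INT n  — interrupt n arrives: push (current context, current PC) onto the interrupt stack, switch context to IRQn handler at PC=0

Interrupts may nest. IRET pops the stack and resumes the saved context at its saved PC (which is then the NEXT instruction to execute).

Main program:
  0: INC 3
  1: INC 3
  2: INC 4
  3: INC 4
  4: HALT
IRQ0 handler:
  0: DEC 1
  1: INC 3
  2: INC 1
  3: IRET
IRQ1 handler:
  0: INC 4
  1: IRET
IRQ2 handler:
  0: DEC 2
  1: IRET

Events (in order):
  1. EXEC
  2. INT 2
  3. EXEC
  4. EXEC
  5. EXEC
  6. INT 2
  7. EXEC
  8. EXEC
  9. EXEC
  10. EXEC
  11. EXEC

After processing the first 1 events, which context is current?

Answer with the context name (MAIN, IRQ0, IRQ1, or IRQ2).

Answer: MAIN

Derivation:
Event 1 (EXEC): [MAIN] PC=0: INC 3 -> ACC=3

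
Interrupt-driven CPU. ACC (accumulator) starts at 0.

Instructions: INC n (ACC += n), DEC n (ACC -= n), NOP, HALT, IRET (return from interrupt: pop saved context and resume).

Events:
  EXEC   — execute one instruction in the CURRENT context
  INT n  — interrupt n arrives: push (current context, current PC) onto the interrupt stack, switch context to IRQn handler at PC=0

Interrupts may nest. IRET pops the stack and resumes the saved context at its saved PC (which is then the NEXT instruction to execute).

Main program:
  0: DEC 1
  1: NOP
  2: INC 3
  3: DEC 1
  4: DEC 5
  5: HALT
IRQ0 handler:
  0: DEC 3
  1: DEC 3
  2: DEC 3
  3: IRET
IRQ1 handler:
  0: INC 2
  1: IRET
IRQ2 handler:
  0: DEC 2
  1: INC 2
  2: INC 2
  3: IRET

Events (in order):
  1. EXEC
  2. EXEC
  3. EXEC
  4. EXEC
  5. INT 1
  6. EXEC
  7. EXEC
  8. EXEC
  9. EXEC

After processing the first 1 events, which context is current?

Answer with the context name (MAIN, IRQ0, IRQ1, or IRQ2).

Answer: MAIN

Derivation:
Event 1 (EXEC): [MAIN] PC=0: DEC 1 -> ACC=-1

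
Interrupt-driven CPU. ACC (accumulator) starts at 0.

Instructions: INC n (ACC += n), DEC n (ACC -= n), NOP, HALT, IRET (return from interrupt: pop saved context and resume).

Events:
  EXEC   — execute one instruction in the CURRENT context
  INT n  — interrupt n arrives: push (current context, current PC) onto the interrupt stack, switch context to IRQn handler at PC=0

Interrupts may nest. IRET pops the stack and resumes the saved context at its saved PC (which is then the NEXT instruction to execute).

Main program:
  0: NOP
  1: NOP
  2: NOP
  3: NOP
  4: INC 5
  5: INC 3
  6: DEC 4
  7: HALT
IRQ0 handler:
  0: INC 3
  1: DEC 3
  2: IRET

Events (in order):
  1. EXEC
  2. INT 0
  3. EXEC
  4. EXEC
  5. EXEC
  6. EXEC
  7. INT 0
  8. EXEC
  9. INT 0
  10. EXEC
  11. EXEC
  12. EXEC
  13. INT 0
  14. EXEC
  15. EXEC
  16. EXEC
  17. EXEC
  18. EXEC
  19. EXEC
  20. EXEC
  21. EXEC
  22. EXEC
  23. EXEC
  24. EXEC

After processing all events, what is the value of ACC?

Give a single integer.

Answer: 4

Derivation:
Event 1 (EXEC): [MAIN] PC=0: NOP
Event 2 (INT 0): INT 0 arrives: push (MAIN, PC=1), enter IRQ0 at PC=0 (depth now 1)
Event 3 (EXEC): [IRQ0] PC=0: INC 3 -> ACC=3
Event 4 (EXEC): [IRQ0] PC=1: DEC 3 -> ACC=0
Event 5 (EXEC): [IRQ0] PC=2: IRET -> resume MAIN at PC=1 (depth now 0)
Event 6 (EXEC): [MAIN] PC=1: NOP
Event 7 (INT 0): INT 0 arrives: push (MAIN, PC=2), enter IRQ0 at PC=0 (depth now 1)
Event 8 (EXEC): [IRQ0] PC=0: INC 3 -> ACC=3
Event 9 (INT 0): INT 0 arrives: push (IRQ0, PC=1), enter IRQ0 at PC=0 (depth now 2)
Event 10 (EXEC): [IRQ0] PC=0: INC 3 -> ACC=6
Event 11 (EXEC): [IRQ0] PC=1: DEC 3 -> ACC=3
Event 12 (EXEC): [IRQ0] PC=2: IRET -> resume IRQ0 at PC=1 (depth now 1)
Event 13 (INT 0): INT 0 arrives: push (IRQ0, PC=1), enter IRQ0 at PC=0 (depth now 2)
Event 14 (EXEC): [IRQ0] PC=0: INC 3 -> ACC=6
Event 15 (EXEC): [IRQ0] PC=1: DEC 3 -> ACC=3
Event 16 (EXEC): [IRQ0] PC=2: IRET -> resume IRQ0 at PC=1 (depth now 1)
Event 17 (EXEC): [IRQ0] PC=1: DEC 3 -> ACC=0
Event 18 (EXEC): [IRQ0] PC=2: IRET -> resume MAIN at PC=2 (depth now 0)
Event 19 (EXEC): [MAIN] PC=2: NOP
Event 20 (EXEC): [MAIN] PC=3: NOP
Event 21 (EXEC): [MAIN] PC=4: INC 5 -> ACC=5
Event 22 (EXEC): [MAIN] PC=5: INC 3 -> ACC=8
Event 23 (EXEC): [MAIN] PC=6: DEC 4 -> ACC=4
Event 24 (EXEC): [MAIN] PC=7: HALT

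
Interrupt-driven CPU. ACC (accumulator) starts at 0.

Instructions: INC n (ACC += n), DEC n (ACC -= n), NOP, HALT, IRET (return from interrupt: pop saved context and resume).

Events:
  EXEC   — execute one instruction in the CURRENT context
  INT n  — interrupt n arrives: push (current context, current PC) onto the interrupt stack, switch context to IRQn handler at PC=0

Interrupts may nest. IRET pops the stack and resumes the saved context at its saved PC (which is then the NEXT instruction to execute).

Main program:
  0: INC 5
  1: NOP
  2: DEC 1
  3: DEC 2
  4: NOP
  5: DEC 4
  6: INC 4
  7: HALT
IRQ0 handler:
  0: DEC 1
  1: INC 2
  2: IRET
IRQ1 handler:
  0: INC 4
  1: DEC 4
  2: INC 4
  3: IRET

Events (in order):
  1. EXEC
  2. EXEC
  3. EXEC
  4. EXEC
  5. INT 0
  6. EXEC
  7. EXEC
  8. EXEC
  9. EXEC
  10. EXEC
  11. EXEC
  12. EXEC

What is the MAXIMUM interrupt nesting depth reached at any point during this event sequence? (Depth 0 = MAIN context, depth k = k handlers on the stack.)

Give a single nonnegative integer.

Event 1 (EXEC): [MAIN] PC=0: INC 5 -> ACC=5 [depth=0]
Event 2 (EXEC): [MAIN] PC=1: NOP [depth=0]
Event 3 (EXEC): [MAIN] PC=2: DEC 1 -> ACC=4 [depth=0]
Event 4 (EXEC): [MAIN] PC=3: DEC 2 -> ACC=2 [depth=0]
Event 5 (INT 0): INT 0 arrives: push (MAIN, PC=4), enter IRQ0 at PC=0 (depth now 1) [depth=1]
Event 6 (EXEC): [IRQ0] PC=0: DEC 1 -> ACC=1 [depth=1]
Event 7 (EXEC): [IRQ0] PC=1: INC 2 -> ACC=3 [depth=1]
Event 8 (EXEC): [IRQ0] PC=2: IRET -> resume MAIN at PC=4 (depth now 0) [depth=0]
Event 9 (EXEC): [MAIN] PC=4: NOP [depth=0]
Event 10 (EXEC): [MAIN] PC=5: DEC 4 -> ACC=-1 [depth=0]
Event 11 (EXEC): [MAIN] PC=6: INC 4 -> ACC=3 [depth=0]
Event 12 (EXEC): [MAIN] PC=7: HALT [depth=0]
Max depth observed: 1

Answer: 1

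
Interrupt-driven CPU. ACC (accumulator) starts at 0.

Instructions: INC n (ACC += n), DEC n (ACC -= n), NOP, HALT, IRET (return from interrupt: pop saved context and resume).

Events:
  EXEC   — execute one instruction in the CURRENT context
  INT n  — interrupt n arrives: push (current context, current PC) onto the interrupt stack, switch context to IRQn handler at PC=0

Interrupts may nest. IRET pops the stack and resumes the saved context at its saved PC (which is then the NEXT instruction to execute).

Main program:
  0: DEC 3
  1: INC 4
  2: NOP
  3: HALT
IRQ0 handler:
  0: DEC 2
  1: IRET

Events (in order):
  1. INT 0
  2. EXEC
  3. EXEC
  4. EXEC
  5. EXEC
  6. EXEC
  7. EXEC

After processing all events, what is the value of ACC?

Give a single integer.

Event 1 (INT 0): INT 0 arrives: push (MAIN, PC=0), enter IRQ0 at PC=0 (depth now 1)
Event 2 (EXEC): [IRQ0] PC=0: DEC 2 -> ACC=-2
Event 3 (EXEC): [IRQ0] PC=1: IRET -> resume MAIN at PC=0 (depth now 0)
Event 4 (EXEC): [MAIN] PC=0: DEC 3 -> ACC=-5
Event 5 (EXEC): [MAIN] PC=1: INC 4 -> ACC=-1
Event 6 (EXEC): [MAIN] PC=2: NOP
Event 7 (EXEC): [MAIN] PC=3: HALT

Answer: -1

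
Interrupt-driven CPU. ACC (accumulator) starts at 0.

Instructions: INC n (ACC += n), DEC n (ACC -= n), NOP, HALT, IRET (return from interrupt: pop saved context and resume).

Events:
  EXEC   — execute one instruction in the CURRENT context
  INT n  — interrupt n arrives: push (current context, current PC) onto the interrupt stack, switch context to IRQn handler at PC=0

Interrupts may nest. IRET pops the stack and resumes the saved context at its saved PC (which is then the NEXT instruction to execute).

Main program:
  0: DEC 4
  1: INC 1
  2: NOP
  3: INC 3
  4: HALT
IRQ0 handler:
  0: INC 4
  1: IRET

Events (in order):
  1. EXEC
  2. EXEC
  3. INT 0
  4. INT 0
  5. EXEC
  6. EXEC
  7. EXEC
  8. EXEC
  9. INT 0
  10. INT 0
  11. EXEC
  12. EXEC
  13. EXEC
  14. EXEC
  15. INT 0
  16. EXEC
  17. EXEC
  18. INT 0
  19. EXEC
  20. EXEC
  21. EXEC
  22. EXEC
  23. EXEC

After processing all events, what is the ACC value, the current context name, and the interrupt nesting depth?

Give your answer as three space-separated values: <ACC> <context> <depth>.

Answer: 24 MAIN 0

Derivation:
Event 1 (EXEC): [MAIN] PC=0: DEC 4 -> ACC=-4
Event 2 (EXEC): [MAIN] PC=1: INC 1 -> ACC=-3
Event 3 (INT 0): INT 0 arrives: push (MAIN, PC=2), enter IRQ0 at PC=0 (depth now 1)
Event 4 (INT 0): INT 0 arrives: push (IRQ0, PC=0), enter IRQ0 at PC=0 (depth now 2)
Event 5 (EXEC): [IRQ0] PC=0: INC 4 -> ACC=1
Event 6 (EXEC): [IRQ0] PC=1: IRET -> resume IRQ0 at PC=0 (depth now 1)
Event 7 (EXEC): [IRQ0] PC=0: INC 4 -> ACC=5
Event 8 (EXEC): [IRQ0] PC=1: IRET -> resume MAIN at PC=2 (depth now 0)
Event 9 (INT 0): INT 0 arrives: push (MAIN, PC=2), enter IRQ0 at PC=0 (depth now 1)
Event 10 (INT 0): INT 0 arrives: push (IRQ0, PC=0), enter IRQ0 at PC=0 (depth now 2)
Event 11 (EXEC): [IRQ0] PC=0: INC 4 -> ACC=9
Event 12 (EXEC): [IRQ0] PC=1: IRET -> resume IRQ0 at PC=0 (depth now 1)
Event 13 (EXEC): [IRQ0] PC=0: INC 4 -> ACC=13
Event 14 (EXEC): [IRQ0] PC=1: IRET -> resume MAIN at PC=2 (depth now 0)
Event 15 (INT 0): INT 0 arrives: push (MAIN, PC=2), enter IRQ0 at PC=0 (depth now 1)
Event 16 (EXEC): [IRQ0] PC=0: INC 4 -> ACC=17
Event 17 (EXEC): [IRQ0] PC=1: IRET -> resume MAIN at PC=2 (depth now 0)
Event 18 (INT 0): INT 0 arrives: push (MAIN, PC=2), enter IRQ0 at PC=0 (depth now 1)
Event 19 (EXEC): [IRQ0] PC=0: INC 4 -> ACC=21
Event 20 (EXEC): [IRQ0] PC=1: IRET -> resume MAIN at PC=2 (depth now 0)
Event 21 (EXEC): [MAIN] PC=2: NOP
Event 22 (EXEC): [MAIN] PC=3: INC 3 -> ACC=24
Event 23 (EXEC): [MAIN] PC=4: HALT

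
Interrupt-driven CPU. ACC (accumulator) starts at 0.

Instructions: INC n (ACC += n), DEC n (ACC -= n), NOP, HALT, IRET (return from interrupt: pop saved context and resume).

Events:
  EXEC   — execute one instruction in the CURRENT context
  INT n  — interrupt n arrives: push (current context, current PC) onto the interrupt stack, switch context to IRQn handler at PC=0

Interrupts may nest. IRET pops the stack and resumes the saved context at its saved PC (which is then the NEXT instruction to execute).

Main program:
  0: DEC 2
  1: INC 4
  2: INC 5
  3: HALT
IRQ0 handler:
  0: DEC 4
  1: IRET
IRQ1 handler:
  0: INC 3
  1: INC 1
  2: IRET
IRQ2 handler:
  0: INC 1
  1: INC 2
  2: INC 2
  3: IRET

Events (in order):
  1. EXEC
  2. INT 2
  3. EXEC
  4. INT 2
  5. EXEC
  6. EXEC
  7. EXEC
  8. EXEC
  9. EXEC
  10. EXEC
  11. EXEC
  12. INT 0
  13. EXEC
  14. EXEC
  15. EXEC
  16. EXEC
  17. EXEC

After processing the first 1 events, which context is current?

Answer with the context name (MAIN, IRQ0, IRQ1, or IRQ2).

Answer: MAIN

Derivation:
Event 1 (EXEC): [MAIN] PC=0: DEC 2 -> ACC=-2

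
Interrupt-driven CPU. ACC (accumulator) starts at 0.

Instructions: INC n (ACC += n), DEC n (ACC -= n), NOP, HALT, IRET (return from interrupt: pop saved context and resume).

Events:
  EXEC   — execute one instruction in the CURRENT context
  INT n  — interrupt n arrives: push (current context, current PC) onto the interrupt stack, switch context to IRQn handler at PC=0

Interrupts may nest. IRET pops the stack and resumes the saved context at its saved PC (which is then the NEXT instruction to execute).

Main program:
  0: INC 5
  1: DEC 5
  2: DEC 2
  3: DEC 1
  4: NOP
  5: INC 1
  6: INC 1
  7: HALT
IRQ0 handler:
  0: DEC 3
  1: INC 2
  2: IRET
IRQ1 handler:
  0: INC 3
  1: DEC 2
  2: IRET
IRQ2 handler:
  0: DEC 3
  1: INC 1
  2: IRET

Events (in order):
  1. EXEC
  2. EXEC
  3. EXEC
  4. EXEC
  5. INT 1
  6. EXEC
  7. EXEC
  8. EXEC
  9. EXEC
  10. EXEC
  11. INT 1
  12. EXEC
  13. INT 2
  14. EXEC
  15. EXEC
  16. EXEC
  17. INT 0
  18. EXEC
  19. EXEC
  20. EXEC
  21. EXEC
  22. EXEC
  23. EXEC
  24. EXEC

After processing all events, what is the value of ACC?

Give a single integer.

Event 1 (EXEC): [MAIN] PC=0: INC 5 -> ACC=5
Event 2 (EXEC): [MAIN] PC=1: DEC 5 -> ACC=0
Event 3 (EXEC): [MAIN] PC=2: DEC 2 -> ACC=-2
Event 4 (EXEC): [MAIN] PC=3: DEC 1 -> ACC=-3
Event 5 (INT 1): INT 1 arrives: push (MAIN, PC=4), enter IRQ1 at PC=0 (depth now 1)
Event 6 (EXEC): [IRQ1] PC=0: INC 3 -> ACC=0
Event 7 (EXEC): [IRQ1] PC=1: DEC 2 -> ACC=-2
Event 8 (EXEC): [IRQ1] PC=2: IRET -> resume MAIN at PC=4 (depth now 0)
Event 9 (EXEC): [MAIN] PC=4: NOP
Event 10 (EXEC): [MAIN] PC=5: INC 1 -> ACC=-1
Event 11 (INT 1): INT 1 arrives: push (MAIN, PC=6), enter IRQ1 at PC=0 (depth now 1)
Event 12 (EXEC): [IRQ1] PC=0: INC 3 -> ACC=2
Event 13 (INT 2): INT 2 arrives: push (IRQ1, PC=1), enter IRQ2 at PC=0 (depth now 2)
Event 14 (EXEC): [IRQ2] PC=0: DEC 3 -> ACC=-1
Event 15 (EXEC): [IRQ2] PC=1: INC 1 -> ACC=0
Event 16 (EXEC): [IRQ2] PC=2: IRET -> resume IRQ1 at PC=1 (depth now 1)
Event 17 (INT 0): INT 0 arrives: push (IRQ1, PC=1), enter IRQ0 at PC=0 (depth now 2)
Event 18 (EXEC): [IRQ0] PC=0: DEC 3 -> ACC=-3
Event 19 (EXEC): [IRQ0] PC=1: INC 2 -> ACC=-1
Event 20 (EXEC): [IRQ0] PC=2: IRET -> resume IRQ1 at PC=1 (depth now 1)
Event 21 (EXEC): [IRQ1] PC=1: DEC 2 -> ACC=-3
Event 22 (EXEC): [IRQ1] PC=2: IRET -> resume MAIN at PC=6 (depth now 0)
Event 23 (EXEC): [MAIN] PC=6: INC 1 -> ACC=-2
Event 24 (EXEC): [MAIN] PC=7: HALT

Answer: -2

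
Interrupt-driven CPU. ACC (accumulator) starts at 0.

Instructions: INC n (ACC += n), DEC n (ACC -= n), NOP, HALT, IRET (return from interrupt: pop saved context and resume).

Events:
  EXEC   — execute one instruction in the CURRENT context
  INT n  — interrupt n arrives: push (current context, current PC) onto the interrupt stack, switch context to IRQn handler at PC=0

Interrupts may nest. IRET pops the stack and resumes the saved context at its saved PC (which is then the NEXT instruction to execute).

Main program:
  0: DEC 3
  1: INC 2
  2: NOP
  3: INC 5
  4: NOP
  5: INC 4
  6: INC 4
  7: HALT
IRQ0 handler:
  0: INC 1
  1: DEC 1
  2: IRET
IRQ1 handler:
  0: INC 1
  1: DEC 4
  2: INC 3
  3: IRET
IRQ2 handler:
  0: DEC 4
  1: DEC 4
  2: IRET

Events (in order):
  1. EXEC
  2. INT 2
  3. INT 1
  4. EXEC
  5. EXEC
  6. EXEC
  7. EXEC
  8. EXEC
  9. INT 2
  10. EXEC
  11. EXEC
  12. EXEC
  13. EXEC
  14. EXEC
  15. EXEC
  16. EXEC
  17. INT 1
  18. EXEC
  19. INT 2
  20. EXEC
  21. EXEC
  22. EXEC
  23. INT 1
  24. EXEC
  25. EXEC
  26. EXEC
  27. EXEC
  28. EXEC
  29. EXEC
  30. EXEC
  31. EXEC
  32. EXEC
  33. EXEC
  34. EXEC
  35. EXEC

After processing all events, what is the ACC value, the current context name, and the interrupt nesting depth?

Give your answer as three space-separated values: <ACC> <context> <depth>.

Event 1 (EXEC): [MAIN] PC=0: DEC 3 -> ACC=-3
Event 2 (INT 2): INT 2 arrives: push (MAIN, PC=1), enter IRQ2 at PC=0 (depth now 1)
Event 3 (INT 1): INT 1 arrives: push (IRQ2, PC=0), enter IRQ1 at PC=0 (depth now 2)
Event 4 (EXEC): [IRQ1] PC=0: INC 1 -> ACC=-2
Event 5 (EXEC): [IRQ1] PC=1: DEC 4 -> ACC=-6
Event 6 (EXEC): [IRQ1] PC=2: INC 3 -> ACC=-3
Event 7 (EXEC): [IRQ1] PC=3: IRET -> resume IRQ2 at PC=0 (depth now 1)
Event 8 (EXEC): [IRQ2] PC=0: DEC 4 -> ACC=-7
Event 9 (INT 2): INT 2 arrives: push (IRQ2, PC=1), enter IRQ2 at PC=0 (depth now 2)
Event 10 (EXEC): [IRQ2] PC=0: DEC 4 -> ACC=-11
Event 11 (EXEC): [IRQ2] PC=1: DEC 4 -> ACC=-15
Event 12 (EXEC): [IRQ2] PC=2: IRET -> resume IRQ2 at PC=1 (depth now 1)
Event 13 (EXEC): [IRQ2] PC=1: DEC 4 -> ACC=-19
Event 14 (EXEC): [IRQ2] PC=2: IRET -> resume MAIN at PC=1 (depth now 0)
Event 15 (EXEC): [MAIN] PC=1: INC 2 -> ACC=-17
Event 16 (EXEC): [MAIN] PC=2: NOP
Event 17 (INT 1): INT 1 arrives: push (MAIN, PC=3), enter IRQ1 at PC=0 (depth now 1)
Event 18 (EXEC): [IRQ1] PC=0: INC 1 -> ACC=-16
Event 19 (INT 2): INT 2 arrives: push (IRQ1, PC=1), enter IRQ2 at PC=0 (depth now 2)
Event 20 (EXEC): [IRQ2] PC=0: DEC 4 -> ACC=-20
Event 21 (EXEC): [IRQ2] PC=1: DEC 4 -> ACC=-24
Event 22 (EXEC): [IRQ2] PC=2: IRET -> resume IRQ1 at PC=1 (depth now 1)
Event 23 (INT 1): INT 1 arrives: push (IRQ1, PC=1), enter IRQ1 at PC=0 (depth now 2)
Event 24 (EXEC): [IRQ1] PC=0: INC 1 -> ACC=-23
Event 25 (EXEC): [IRQ1] PC=1: DEC 4 -> ACC=-27
Event 26 (EXEC): [IRQ1] PC=2: INC 3 -> ACC=-24
Event 27 (EXEC): [IRQ1] PC=3: IRET -> resume IRQ1 at PC=1 (depth now 1)
Event 28 (EXEC): [IRQ1] PC=1: DEC 4 -> ACC=-28
Event 29 (EXEC): [IRQ1] PC=2: INC 3 -> ACC=-25
Event 30 (EXEC): [IRQ1] PC=3: IRET -> resume MAIN at PC=3 (depth now 0)
Event 31 (EXEC): [MAIN] PC=3: INC 5 -> ACC=-20
Event 32 (EXEC): [MAIN] PC=4: NOP
Event 33 (EXEC): [MAIN] PC=5: INC 4 -> ACC=-16
Event 34 (EXEC): [MAIN] PC=6: INC 4 -> ACC=-12
Event 35 (EXEC): [MAIN] PC=7: HALT

Answer: -12 MAIN 0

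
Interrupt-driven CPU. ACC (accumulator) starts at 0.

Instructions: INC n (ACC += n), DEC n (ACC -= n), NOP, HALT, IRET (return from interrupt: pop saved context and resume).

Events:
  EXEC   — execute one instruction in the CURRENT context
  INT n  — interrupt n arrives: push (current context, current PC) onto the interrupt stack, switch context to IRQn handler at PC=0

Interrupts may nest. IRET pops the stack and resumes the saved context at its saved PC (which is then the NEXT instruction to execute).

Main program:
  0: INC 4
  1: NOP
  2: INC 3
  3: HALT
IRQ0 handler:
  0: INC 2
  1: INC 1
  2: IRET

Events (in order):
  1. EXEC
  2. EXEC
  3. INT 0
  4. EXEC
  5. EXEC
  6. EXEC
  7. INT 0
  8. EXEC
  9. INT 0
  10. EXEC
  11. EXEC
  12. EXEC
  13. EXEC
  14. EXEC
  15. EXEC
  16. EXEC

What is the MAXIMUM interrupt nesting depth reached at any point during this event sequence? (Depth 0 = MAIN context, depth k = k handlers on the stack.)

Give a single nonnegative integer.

Event 1 (EXEC): [MAIN] PC=0: INC 4 -> ACC=4 [depth=0]
Event 2 (EXEC): [MAIN] PC=1: NOP [depth=0]
Event 3 (INT 0): INT 0 arrives: push (MAIN, PC=2), enter IRQ0 at PC=0 (depth now 1) [depth=1]
Event 4 (EXEC): [IRQ0] PC=0: INC 2 -> ACC=6 [depth=1]
Event 5 (EXEC): [IRQ0] PC=1: INC 1 -> ACC=7 [depth=1]
Event 6 (EXEC): [IRQ0] PC=2: IRET -> resume MAIN at PC=2 (depth now 0) [depth=0]
Event 7 (INT 0): INT 0 arrives: push (MAIN, PC=2), enter IRQ0 at PC=0 (depth now 1) [depth=1]
Event 8 (EXEC): [IRQ0] PC=0: INC 2 -> ACC=9 [depth=1]
Event 9 (INT 0): INT 0 arrives: push (IRQ0, PC=1), enter IRQ0 at PC=0 (depth now 2) [depth=2]
Event 10 (EXEC): [IRQ0] PC=0: INC 2 -> ACC=11 [depth=2]
Event 11 (EXEC): [IRQ0] PC=1: INC 1 -> ACC=12 [depth=2]
Event 12 (EXEC): [IRQ0] PC=2: IRET -> resume IRQ0 at PC=1 (depth now 1) [depth=1]
Event 13 (EXEC): [IRQ0] PC=1: INC 1 -> ACC=13 [depth=1]
Event 14 (EXEC): [IRQ0] PC=2: IRET -> resume MAIN at PC=2 (depth now 0) [depth=0]
Event 15 (EXEC): [MAIN] PC=2: INC 3 -> ACC=16 [depth=0]
Event 16 (EXEC): [MAIN] PC=3: HALT [depth=0]
Max depth observed: 2

Answer: 2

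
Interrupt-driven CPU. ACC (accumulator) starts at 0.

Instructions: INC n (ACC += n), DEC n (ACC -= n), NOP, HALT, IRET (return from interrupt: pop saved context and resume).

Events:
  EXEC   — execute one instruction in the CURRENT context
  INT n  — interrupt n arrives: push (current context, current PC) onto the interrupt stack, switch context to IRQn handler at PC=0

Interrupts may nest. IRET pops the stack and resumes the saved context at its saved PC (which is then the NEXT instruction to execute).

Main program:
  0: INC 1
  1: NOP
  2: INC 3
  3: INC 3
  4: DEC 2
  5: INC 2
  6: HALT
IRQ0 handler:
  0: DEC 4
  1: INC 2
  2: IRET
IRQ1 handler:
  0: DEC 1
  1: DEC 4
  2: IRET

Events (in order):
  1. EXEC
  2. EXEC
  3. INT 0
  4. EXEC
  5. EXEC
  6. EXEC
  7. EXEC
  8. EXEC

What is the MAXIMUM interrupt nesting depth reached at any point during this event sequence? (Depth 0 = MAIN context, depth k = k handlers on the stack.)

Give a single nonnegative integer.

Event 1 (EXEC): [MAIN] PC=0: INC 1 -> ACC=1 [depth=0]
Event 2 (EXEC): [MAIN] PC=1: NOP [depth=0]
Event 3 (INT 0): INT 0 arrives: push (MAIN, PC=2), enter IRQ0 at PC=0 (depth now 1) [depth=1]
Event 4 (EXEC): [IRQ0] PC=0: DEC 4 -> ACC=-3 [depth=1]
Event 5 (EXEC): [IRQ0] PC=1: INC 2 -> ACC=-1 [depth=1]
Event 6 (EXEC): [IRQ0] PC=2: IRET -> resume MAIN at PC=2 (depth now 0) [depth=0]
Event 7 (EXEC): [MAIN] PC=2: INC 3 -> ACC=2 [depth=0]
Event 8 (EXEC): [MAIN] PC=3: INC 3 -> ACC=5 [depth=0]
Max depth observed: 1

Answer: 1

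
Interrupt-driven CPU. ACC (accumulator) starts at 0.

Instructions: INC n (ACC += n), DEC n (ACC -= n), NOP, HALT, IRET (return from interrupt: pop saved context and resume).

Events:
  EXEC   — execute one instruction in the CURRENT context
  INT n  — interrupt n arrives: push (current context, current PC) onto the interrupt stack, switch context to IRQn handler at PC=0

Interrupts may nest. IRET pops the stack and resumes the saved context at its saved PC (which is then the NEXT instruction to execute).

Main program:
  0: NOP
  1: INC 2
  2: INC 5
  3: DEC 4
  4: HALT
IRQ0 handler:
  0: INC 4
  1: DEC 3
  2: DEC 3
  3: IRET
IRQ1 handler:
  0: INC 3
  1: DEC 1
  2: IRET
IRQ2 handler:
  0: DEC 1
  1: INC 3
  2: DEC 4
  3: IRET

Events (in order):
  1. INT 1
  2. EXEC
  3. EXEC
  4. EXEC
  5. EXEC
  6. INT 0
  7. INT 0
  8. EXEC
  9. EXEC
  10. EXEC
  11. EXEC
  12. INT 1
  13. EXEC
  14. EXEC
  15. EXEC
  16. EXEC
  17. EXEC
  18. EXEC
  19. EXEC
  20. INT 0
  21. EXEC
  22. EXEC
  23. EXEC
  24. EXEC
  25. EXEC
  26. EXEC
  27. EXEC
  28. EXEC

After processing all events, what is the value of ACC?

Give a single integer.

Answer: 1

Derivation:
Event 1 (INT 1): INT 1 arrives: push (MAIN, PC=0), enter IRQ1 at PC=0 (depth now 1)
Event 2 (EXEC): [IRQ1] PC=0: INC 3 -> ACC=3
Event 3 (EXEC): [IRQ1] PC=1: DEC 1 -> ACC=2
Event 4 (EXEC): [IRQ1] PC=2: IRET -> resume MAIN at PC=0 (depth now 0)
Event 5 (EXEC): [MAIN] PC=0: NOP
Event 6 (INT 0): INT 0 arrives: push (MAIN, PC=1), enter IRQ0 at PC=0 (depth now 1)
Event 7 (INT 0): INT 0 arrives: push (IRQ0, PC=0), enter IRQ0 at PC=0 (depth now 2)
Event 8 (EXEC): [IRQ0] PC=0: INC 4 -> ACC=6
Event 9 (EXEC): [IRQ0] PC=1: DEC 3 -> ACC=3
Event 10 (EXEC): [IRQ0] PC=2: DEC 3 -> ACC=0
Event 11 (EXEC): [IRQ0] PC=3: IRET -> resume IRQ0 at PC=0 (depth now 1)
Event 12 (INT 1): INT 1 arrives: push (IRQ0, PC=0), enter IRQ1 at PC=0 (depth now 2)
Event 13 (EXEC): [IRQ1] PC=0: INC 3 -> ACC=3
Event 14 (EXEC): [IRQ1] PC=1: DEC 1 -> ACC=2
Event 15 (EXEC): [IRQ1] PC=2: IRET -> resume IRQ0 at PC=0 (depth now 1)
Event 16 (EXEC): [IRQ0] PC=0: INC 4 -> ACC=6
Event 17 (EXEC): [IRQ0] PC=1: DEC 3 -> ACC=3
Event 18 (EXEC): [IRQ0] PC=2: DEC 3 -> ACC=0
Event 19 (EXEC): [IRQ0] PC=3: IRET -> resume MAIN at PC=1 (depth now 0)
Event 20 (INT 0): INT 0 arrives: push (MAIN, PC=1), enter IRQ0 at PC=0 (depth now 1)
Event 21 (EXEC): [IRQ0] PC=0: INC 4 -> ACC=4
Event 22 (EXEC): [IRQ0] PC=1: DEC 3 -> ACC=1
Event 23 (EXEC): [IRQ0] PC=2: DEC 3 -> ACC=-2
Event 24 (EXEC): [IRQ0] PC=3: IRET -> resume MAIN at PC=1 (depth now 0)
Event 25 (EXEC): [MAIN] PC=1: INC 2 -> ACC=0
Event 26 (EXEC): [MAIN] PC=2: INC 5 -> ACC=5
Event 27 (EXEC): [MAIN] PC=3: DEC 4 -> ACC=1
Event 28 (EXEC): [MAIN] PC=4: HALT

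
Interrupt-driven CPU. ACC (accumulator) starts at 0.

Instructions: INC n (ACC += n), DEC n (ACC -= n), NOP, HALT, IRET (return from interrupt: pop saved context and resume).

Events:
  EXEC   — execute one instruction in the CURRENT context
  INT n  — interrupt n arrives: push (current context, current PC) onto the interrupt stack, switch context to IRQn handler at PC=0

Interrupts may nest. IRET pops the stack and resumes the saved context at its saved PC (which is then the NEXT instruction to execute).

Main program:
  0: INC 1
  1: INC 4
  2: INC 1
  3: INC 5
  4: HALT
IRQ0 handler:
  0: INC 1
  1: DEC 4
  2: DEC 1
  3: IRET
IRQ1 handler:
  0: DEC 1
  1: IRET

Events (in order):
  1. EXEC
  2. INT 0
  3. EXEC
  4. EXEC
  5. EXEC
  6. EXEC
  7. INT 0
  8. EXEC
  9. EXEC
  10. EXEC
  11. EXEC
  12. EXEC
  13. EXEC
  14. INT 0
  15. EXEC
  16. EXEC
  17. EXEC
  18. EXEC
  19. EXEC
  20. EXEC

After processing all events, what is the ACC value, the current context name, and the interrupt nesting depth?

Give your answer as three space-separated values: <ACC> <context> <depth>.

Answer: -1 MAIN 0

Derivation:
Event 1 (EXEC): [MAIN] PC=0: INC 1 -> ACC=1
Event 2 (INT 0): INT 0 arrives: push (MAIN, PC=1), enter IRQ0 at PC=0 (depth now 1)
Event 3 (EXEC): [IRQ0] PC=0: INC 1 -> ACC=2
Event 4 (EXEC): [IRQ0] PC=1: DEC 4 -> ACC=-2
Event 5 (EXEC): [IRQ0] PC=2: DEC 1 -> ACC=-3
Event 6 (EXEC): [IRQ0] PC=3: IRET -> resume MAIN at PC=1 (depth now 0)
Event 7 (INT 0): INT 0 arrives: push (MAIN, PC=1), enter IRQ0 at PC=0 (depth now 1)
Event 8 (EXEC): [IRQ0] PC=0: INC 1 -> ACC=-2
Event 9 (EXEC): [IRQ0] PC=1: DEC 4 -> ACC=-6
Event 10 (EXEC): [IRQ0] PC=2: DEC 1 -> ACC=-7
Event 11 (EXEC): [IRQ0] PC=3: IRET -> resume MAIN at PC=1 (depth now 0)
Event 12 (EXEC): [MAIN] PC=1: INC 4 -> ACC=-3
Event 13 (EXEC): [MAIN] PC=2: INC 1 -> ACC=-2
Event 14 (INT 0): INT 0 arrives: push (MAIN, PC=3), enter IRQ0 at PC=0 (depth now 1)
Event 15 (EXEC): [IRQ0] PC=0: INC 1 -> ACC=-1
Event 16 (EXEC): [IRQ0] PC=1: DEC 4 -> ACC=-5
Event 17 (EXEC): [IRQ0] PC=2: DEC 1 -> ACC=-6
Event 18 (EXEC): [IRQ0] PC=3: IRET -> resume MAIN at PC=3 (depth now 0)
Event 19 (EXEC): [MAIN] PC=3: INC 5 -> ACC=-1
Event 20 (EXEC): [MAIN] PC=4: HALT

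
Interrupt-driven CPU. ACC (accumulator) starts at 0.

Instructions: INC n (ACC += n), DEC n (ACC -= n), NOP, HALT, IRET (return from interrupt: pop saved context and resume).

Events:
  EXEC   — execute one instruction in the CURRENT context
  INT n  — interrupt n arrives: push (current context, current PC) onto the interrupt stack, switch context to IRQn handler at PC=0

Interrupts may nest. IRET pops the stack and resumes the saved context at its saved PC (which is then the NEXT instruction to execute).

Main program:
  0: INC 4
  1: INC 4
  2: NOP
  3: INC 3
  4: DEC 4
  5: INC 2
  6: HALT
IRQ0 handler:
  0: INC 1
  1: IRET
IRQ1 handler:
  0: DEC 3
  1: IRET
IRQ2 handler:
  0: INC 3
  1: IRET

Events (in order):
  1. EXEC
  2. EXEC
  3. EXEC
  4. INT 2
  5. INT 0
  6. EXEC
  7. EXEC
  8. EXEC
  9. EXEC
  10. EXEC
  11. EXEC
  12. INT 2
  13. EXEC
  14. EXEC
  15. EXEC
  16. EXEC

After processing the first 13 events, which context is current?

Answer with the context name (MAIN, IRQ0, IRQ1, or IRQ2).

Event 1 (EXEC): [MAIN] PC=0: INC 4 -> ACC=4
Event 2 (EXEC): [MAIN] PC=1: INC 4 -> ACC=8
Event 3 (EXEC): [MAIN] PC=2: NOP
Event 4 (INT 2): INT 2 arrives: push (MAIN, PC=3), enter IRQ2 at PC=0 (depth now 1)
Event 5 (INT 0): INT 0 arrives: push (IRQ2, PC=0), enter IRQ0 at PC=0 (depth now 2)
Event 6 (EXEC): [IRQ0] PC=0: INC 1 -> ACC=9
Event 7 (EXEC): [IRQ0] PC=1: IRET -> resume IRQ2 at PC=0 (depth now 1)
Event 8 (EXEC): [IRQ2] PC=0: INC 3 -> ACC=12
Event 9 (EXEC): [IRQ2] PC=1: IRET -> resume MAIN at PC=3 (depth now 0)
Event 10 (EXEC): [MAIN] PC=3: INC 3 -> ACC=15
Event 11 (EXEC): [MAIN] PC=4: DEC 4 -> ACC=11
Event 12 (INT 2): INT 2 arrives: push (MAIN, PC=5), enter IRQ2 at PC=0 (depth now 1)
Event 13 (EXEC): [IRQ2] PC=0: INC 3 -> ACC=14

Answer: IRQ2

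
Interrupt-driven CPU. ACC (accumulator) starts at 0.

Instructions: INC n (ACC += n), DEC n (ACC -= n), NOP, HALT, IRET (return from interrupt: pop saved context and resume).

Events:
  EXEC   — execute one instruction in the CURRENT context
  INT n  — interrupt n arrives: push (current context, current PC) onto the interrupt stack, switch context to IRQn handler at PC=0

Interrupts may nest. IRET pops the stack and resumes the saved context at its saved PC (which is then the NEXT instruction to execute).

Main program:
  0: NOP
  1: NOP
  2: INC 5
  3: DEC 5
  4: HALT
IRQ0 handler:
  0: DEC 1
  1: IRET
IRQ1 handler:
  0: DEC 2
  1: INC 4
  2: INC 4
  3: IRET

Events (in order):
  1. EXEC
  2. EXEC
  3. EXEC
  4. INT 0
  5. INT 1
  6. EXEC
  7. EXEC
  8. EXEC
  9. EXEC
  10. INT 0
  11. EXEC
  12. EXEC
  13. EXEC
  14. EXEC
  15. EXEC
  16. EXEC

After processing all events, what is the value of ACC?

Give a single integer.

Event 1 (EXEC): [MAIN] PC=0: NOP
Event 2 (EXEC): [MAIN] PC=1: NOP
Event 3 (EXEC): [MAIN] PC=2: INC 5 -> ACC=5
Event 4 (INT 0): INT 0 arrives: push (MAIN, PC=3), enter IRQ0 at PC=0 (depth now 1)
Event 5 (INT 1): INT 1 arrives: push (IRQ0, PC=0), enter IRQ1 at PC=0 (depth now 2)
Event 6 (EXEC): [IRQ1] PC=0: DEC 2 -> ACC=3
Event 7 (EXEC): [IRQ1] PC=1: INC 4 -> ACC=7
Event 8 (EXEC): [IRQ1] PC=2: INC 4 -> ACC=11
Event 9 (EXEC): [IRQ1] PC=3: IRET -> resume IRQ0 at PC=0 (depth now 1)
Event 10 (INT 0): INT 0 arrives: push (IRQ0, PC=0), enter IRQ0 at PC=0 (depth now 2)
Event 11 (EXEC): [IRQ0] PC=0: DEC 1 -> ACC=10
Event 12 (EXEC): [IRQ0] PC=1: IRET -> resume IRQ0 at PC=0 (depth now 1)
Event 13 (EXEC): [IRQ0] PC=0: DEC 1 -> ACC=9
Event 14 (EXEC): [IRQ0] PC=1: IRET -> resume MAIN at PC=3 (depth now 0)
Event 15 (EXEC): [MAIN] PC=3: DEC 5 -> ACC=4
Event 16 (EXEC): [MAIN] PC=4: HALT

Answer: 4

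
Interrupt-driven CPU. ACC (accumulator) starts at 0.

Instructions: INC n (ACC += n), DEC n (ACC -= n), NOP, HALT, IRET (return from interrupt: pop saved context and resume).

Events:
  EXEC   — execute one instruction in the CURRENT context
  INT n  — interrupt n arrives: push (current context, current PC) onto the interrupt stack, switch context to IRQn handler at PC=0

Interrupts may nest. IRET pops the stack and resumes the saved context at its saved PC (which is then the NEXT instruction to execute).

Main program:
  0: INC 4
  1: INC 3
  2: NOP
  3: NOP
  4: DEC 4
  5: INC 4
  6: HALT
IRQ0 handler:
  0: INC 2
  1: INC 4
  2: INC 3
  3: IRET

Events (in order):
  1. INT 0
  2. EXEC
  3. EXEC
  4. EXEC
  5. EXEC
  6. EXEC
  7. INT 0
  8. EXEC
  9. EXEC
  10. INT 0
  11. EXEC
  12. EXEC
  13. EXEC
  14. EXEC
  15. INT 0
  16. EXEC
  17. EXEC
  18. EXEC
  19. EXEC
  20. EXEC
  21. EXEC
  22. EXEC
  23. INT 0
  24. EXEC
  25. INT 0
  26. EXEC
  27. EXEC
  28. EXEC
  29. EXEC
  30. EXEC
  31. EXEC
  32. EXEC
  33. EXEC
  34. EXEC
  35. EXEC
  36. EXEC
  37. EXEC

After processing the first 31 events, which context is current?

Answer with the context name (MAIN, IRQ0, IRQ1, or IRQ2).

Event 1 (INT 0): INT 0 arrives: push (MAIN, PC=0), enter IRQ0 at PC=0 (depth now 1)
Event 2 (EXEC): [IRQ0] PC=0: INC 2 -> ACC=2
Event 3 (EXEC): [IRQ0] PC=1: INC 4 -> ACC=6
Event 4 (EXEC): [IRQ0] PC=2: INC 3 -> ACC=9
Event 5 (EXEC): [IRQ0] PC=3: IRET -> resume MAIN at PC=0 (depth now 0)
Event 6 (EXEC): [MAIN] PC=0: INC 4 -> ACC=13
Event 7 (INT 0): INT 0 arrives: push (MAIN, PC=1), enter IRQ0 at PC=0 (depth now 1)
Event 8 (EXEC): [IRQ0] PC=0: INC 2 -> ACC=15
Event 9 (EXEC): [IRQ0] PC=1: INC 4 -> ACC=19
Event 10 (INT 0): INT 0 arrives: push (IRQ0, PC=2), enter IRQ0 at PC=0 (depth now 2)
Event 11 (EXEC): [IRQ0] PC=0: INC 2 -> ACC=21
Event 12 (EXEC): [IRQ0] PC=1: INC 4 -> ACC=25
Event 13 (EXEC): [IRQ0] PC=2: INC 3 -> ACC=28
Event 14 (EXEC): [IRQ0] PC=3: IRET -> resume IRQ0 at PC=2 (depth now 1)
Event 15 (INT 0): INT 0 arrives: push (IRQ0, PC=2), enter IRQ0 at PC=0 (depth now 2)
Event 16 (EXEC): [IRQ0] PC=0: INC 2 -> ACC=30
Event 17 (EXEC): [IRQ0] PC=1: INC 4 -> ACC=34
Event 18 (EXEC): [IRQ0] PC=2: INC 3 -> ACC=37
Event 19 (EXEC): [IRQ0] PC=3: IRET -> resume IRQ0 at PC=2 (depth now 1)
Event 20 (EXEC): [IRQ0] PC=2: INC 3 -> ACC=40
Event 21 (EXEC): [IRQ0] PC=3: IRET -> resume MAIN at PC=1 (depth now 0)
Event 22 (EXEC): [MAIN] PC=1: INC 3 -> ACC=43
Event 23 (INT 0): INT 0 arrives: push (MAIN, PC=2), enter IRQ0 at PC=0 (depth now 1)
Event 24 (EXEC): [IRQ0] PC=0: INC 2 -> ACC=45
Event 25 (INT 0): INT 0 arrives: push (IRQ0, PC=1), enter IRQ0 at PC=0 (depth now 2)
Event 26 (EXEC): [IRQ0] PC=0: INC 2 -> ACC=47
Event 27 (EXEC): [IRQ0] PC=1: INC 4 -> ACC=51
Event 28 (EXEC): [IRQ0] PC=2: INC 3 -> ACC=54
Event 29 (EXEC): [IRQ0] PC=3: IRET -> resume IRQ0 at PC=1 (depth now 1)
Event 30 (EXEC): [IRQ0] PC=1: INC 4 -> ACC=58
Event 31 (EXEC): [IRQ0] PC=2: INC 3 -> ACC=61

Answer: IRQ0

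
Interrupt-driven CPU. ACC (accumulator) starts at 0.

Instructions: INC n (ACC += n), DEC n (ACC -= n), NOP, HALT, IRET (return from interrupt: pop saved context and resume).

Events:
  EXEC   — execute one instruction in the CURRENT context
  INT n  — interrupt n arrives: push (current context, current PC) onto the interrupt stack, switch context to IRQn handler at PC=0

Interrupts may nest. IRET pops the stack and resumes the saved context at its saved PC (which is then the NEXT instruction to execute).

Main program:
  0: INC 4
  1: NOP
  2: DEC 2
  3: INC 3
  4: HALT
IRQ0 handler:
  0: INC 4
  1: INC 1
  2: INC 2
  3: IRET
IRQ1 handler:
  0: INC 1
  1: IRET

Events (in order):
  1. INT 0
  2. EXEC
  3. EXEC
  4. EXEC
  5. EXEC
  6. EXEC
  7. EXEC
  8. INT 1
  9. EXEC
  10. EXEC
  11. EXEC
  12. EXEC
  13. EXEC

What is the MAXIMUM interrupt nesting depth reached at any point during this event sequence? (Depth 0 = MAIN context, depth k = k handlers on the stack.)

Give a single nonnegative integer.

Event 1 (INT 0): INT 0 arrives: push (MAIN, PC=0), enter IRQ0 at PC=0 (depth now 1) [depth=1]
Event 2 (EXEC): [IRQ0] PC=0: INC 4 -> ACC=4 [depth=1]
Event 3 (EXEC): [IRQ0] PC=1: INC 1 -> ACC=5 [depth=1]
Event 4 (EXEC): [IRQ0] PC=2: INC 2 -> ACC=7 [depth=1]
Event 5 (EXEC): [IRQ0] PC=3: IRET -> resume MAIN at PC=0 (depth now 0) [depth=0]
Event 6 (EXEC): [MAIN] PC=0: INC 4 -> ACC=11 [depth=0]
Event 7 (EXEC): [MAIN] PC=1: NOP [depth=0]
Event 8 (INT 1): INT 1 arrives: push (MAIN, PC=2), enter IRQ1 at PC=0 (depth now 1) [depth=1]
Event 9 (EXEC): [IRQ1] PC=0: INC 1 -> ACC=12 [depth=1]
Event 10 (EXEC): [IRQ1] PC=1: IRET -> resume MAIN at PC=2 (depth now 0) [depth=0]
Event 11 (EXEC): [MAIN] PC=2: DEC 2 -> ACC=10 [depth=0]
Event 12 (EXEC): [MAIN] PC=3: INC 3 -> ACC=13 [depth=0]
Event 13 (EXEC): [MAIN] PC=4: HALT [depth=0]
Max depth observed: 1

Answer: 1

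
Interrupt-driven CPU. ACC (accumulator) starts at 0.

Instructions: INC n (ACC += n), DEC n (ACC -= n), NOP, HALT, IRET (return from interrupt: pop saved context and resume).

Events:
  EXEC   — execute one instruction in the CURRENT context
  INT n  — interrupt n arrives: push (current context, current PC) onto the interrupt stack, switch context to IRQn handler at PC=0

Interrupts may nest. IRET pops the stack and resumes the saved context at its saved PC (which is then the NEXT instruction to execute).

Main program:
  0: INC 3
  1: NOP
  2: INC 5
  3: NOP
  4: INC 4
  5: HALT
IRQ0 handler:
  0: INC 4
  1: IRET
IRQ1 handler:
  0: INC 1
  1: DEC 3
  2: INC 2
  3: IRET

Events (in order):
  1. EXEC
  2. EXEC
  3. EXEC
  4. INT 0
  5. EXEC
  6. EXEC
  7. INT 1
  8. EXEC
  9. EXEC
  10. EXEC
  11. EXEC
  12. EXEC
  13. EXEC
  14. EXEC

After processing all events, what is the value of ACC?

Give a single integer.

Event 1 (EXEC): [MAIN] PC=0: INC 3 -> ACC=3
Event 2 (EXEC): [MAIN] PC=1: NOP
Event 3 (EXEC): [MAIN] PC=2: INC 5 -> ACC=8
Event 4 (INT 0): INT 0 arrives: push (MAIN, PC=3), enter IRQ0 at PC=0 (depth now 1)
Event 5 (EXEC): [IRQ0] PC=0: INC 4 -> ACC=12
Event 6 (EXEC): [IRQ0] PC=1: IRET -> resume MAIN at PC=3 (depth now 0)
Event 7 (INT 1): INT 1 arrives: push (MAIN, PC=3), enter IRQ1 at PC=0 (depth now 1)
Event 8 (EXEC): [IRQ1] PC=0: INC 1 -> ACC=13
Event 9 (EXEC): [IRQ1] PC=1: DEC 3 -> ACC=10
Event 10 (EXEC): [IRQ1] PC=2: INC 2 -> ACC=12
Event 11 (EXEC): [IRQ1] PC=3: IRET -> resume MAIN at PC=3 (depth now 0)
Event 12 (EXEC): [MAIN] PC=3: NOP
Event 13 (EXEC): [MAIN] PC=4: INC 4 -> ACC=16
Event 14 (EXEC): [MAIN] PC=5: HALT

Answer: 16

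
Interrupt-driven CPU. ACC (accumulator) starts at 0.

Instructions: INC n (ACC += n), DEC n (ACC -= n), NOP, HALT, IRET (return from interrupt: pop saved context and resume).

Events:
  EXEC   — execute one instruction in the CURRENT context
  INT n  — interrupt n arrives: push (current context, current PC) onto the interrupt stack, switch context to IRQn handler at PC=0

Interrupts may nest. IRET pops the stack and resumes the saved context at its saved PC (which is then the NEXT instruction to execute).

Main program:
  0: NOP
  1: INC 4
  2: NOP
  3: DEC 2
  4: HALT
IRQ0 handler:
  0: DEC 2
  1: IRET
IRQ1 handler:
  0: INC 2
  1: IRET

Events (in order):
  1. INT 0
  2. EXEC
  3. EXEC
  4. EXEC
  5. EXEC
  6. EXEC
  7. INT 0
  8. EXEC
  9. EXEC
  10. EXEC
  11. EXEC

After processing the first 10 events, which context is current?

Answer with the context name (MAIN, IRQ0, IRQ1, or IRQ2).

Event 1 (INT 0): INT 0 arrives: push (MAIN, PC=0), enter IRQ0 at PC=0 (depth now 1)
Event 2 (EXEC): [IRQ0] PC=0: DEC 2 -> ACC=-2
Event 3 (EXEC): [IRQ0] PC=1: IRET -> resume MAIN at PC=0 (depth now 0)
Event 4 (EXEC): [MAIN] PC=0: NOP
Event 5 (EXEC): [MAIN] PC=1: INC 4 -> ACC=2
Event 6 (EXEC): [MAIN] PC=2: NOP
Event 7 (INT 0): INT 0 arrives: push (MAIN, PC=3), enter IRQ0 at PC=0 (depth now 1)
Event 8 (EXEC): [IRQ0] PC=0: DEC 2 -> ACC=0
Event 9 (EXEC): [IRQ0] PC=1: IRET -> resume MAIN at PC=3 (depth now 0)
Event 10 (EXEC): [MAIN] PC=3: DEC 2 -> ACC=-2

Answer: MAIN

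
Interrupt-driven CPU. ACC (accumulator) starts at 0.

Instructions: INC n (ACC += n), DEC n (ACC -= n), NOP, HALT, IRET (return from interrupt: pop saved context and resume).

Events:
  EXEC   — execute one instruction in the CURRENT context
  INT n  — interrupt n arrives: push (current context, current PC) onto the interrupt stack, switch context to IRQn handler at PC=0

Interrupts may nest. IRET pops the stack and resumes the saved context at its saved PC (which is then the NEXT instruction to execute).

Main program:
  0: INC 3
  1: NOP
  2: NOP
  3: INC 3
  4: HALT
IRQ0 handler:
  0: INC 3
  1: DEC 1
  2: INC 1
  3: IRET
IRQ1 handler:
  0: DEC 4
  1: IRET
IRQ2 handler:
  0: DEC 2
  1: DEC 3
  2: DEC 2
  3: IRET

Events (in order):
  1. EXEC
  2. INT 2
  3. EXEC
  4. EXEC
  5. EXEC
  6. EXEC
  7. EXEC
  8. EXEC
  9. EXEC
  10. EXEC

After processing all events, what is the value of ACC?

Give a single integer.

Answer: -1

Derivation:
Event 1 (EXEC): [MAIN] PC=0: INC 3 -> ACC=3
Event 2 (INT 2): INT 2 arrives: push (MAIN, PC=1), enter IRQ2 at PC=0 (depth now 1)
Event 3 (EXEC): [IRQ2] PC=0: DEC 2 -> ACC=1
Event 4 (EXEC): [IRQ2] PC=1: DEC 3 -> ACC=-2
Event 5 (EXEC): [IRQ2] PC=2: DEC 2 -> ACC=-4
Event 6 (EXEC): [IRQ2] PC=3: IRET -> resume MAIN at PC=1 (depth now 0)
Event 7 (EXEC): [MAIN] PC=1: NOP
Event 8 (EXEC): [MAIN] PC=2: NOP
Event 9 (EXEC): [MAIN] PC=3: INC 3 -> ACC=-1
Event 10 (EXEC): [MAIN] PC=4: HALT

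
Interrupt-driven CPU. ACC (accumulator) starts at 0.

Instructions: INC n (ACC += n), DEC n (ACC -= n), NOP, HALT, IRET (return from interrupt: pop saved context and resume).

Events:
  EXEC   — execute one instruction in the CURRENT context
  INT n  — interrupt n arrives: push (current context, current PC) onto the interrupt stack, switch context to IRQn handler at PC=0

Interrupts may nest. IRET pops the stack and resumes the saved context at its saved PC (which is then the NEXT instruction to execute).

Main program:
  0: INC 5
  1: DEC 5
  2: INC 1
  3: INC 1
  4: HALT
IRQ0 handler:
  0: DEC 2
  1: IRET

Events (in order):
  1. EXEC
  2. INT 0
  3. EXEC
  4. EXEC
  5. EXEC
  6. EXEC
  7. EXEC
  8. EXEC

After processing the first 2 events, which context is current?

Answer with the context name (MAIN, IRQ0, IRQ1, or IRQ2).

Answer: IRQ0

Derivation:
Event 1 (EXEC): [MAIN] PC=0: INC 5 -> ACC=5
Event 2 (INT 0): INT 0 arrives: push (MAIN, PC=1), enter IRQ0 at PC=0 (depth now 1)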